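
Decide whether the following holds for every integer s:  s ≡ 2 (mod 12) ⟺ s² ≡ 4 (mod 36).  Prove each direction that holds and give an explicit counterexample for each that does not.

[⇒] This fails: take s = 14. Then 14 ≡ 2 (mod 12), but 14² = 196 ≡ 16 (mod 36), not 4.

[⇐] This fails: take s = 16. Then 16² = 256 ≡ 4 (mod 36), yet 16 ≡ 4 (mod 12), not 2.

(⇒) fails and (⇐) fails.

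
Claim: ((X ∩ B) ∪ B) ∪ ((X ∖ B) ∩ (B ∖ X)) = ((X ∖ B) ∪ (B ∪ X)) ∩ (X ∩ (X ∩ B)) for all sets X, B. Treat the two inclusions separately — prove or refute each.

The sets are not equal: only the reverse inclusion holds.

(⟹) This inclusion fails. Take X = ∅, B = {1}; then 1 ∈ ((X ∩ B) ∪ B) ∪ ((X ∖ B) ∩ (B ∖ X)) but 1 ∉ ((X ∖ B) ∪ (B ∪ X)) ∩ (X ∩ (X ∩ B)).

(⟸) Let x ∈ ((X ∖ B) ∪ (B ∪ X)) ∩ (X ∩ (X ∩ B)). Then x ∈ X ∩ B, from which x ∈ ((X ∩ B) ∪ B) ∪ ((X ∖ B) ∩ (B ∖ X)).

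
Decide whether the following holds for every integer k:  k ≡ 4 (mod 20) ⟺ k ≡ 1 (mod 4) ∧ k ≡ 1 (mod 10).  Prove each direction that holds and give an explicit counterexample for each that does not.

(⟹) This fails: k = 4 gives 4 ≡ 4 (mod 20) but 4 ≡ 0 (mod 4), so the conjunction on the right does not hold.

(⟸) This fails: k = 1 satisfies both congruences on the right (1 ≡ 1 mod 4 and 1 ≡ 1 mod 10) yet 1 ≡ 1 (mod 20), not 4.

Neither direction holds.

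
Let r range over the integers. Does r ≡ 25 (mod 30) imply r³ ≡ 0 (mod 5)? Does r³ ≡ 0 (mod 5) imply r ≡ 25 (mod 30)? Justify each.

The forward direction holds; the converse fails.

[⇐] This fails: take r = 0. Then 0³ = 0 ≡ 0 (mod 5), yet 0 ≡ 0 (mod 30), not 25.

[⇒] Suppose r ≡ 25 (mod 30). Then r³ ≡ 25³ = 15625 (mod 30), and since 5 ∣ 30, also r³ ≡ 0 (mod 5).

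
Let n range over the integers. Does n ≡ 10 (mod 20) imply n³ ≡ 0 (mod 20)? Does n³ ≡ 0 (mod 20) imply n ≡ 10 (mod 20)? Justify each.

Only the forward direction holds.

[⇒] Suppose n ≡ 10 (mod 20). Write n = 20j + 10. Then (20j + 10)³ = 8000j³ + 12000j² + 6000j + 1000 = 20(400j³ + 600j² + 300j + 50) + 0, so n³ ≡ 0 (mod 20).

[⇐] This fails: take n = 0. Then 0³ = 0 ≡ 0 (mod 20), yet 0 ≡ 0 (mod 20), not 10.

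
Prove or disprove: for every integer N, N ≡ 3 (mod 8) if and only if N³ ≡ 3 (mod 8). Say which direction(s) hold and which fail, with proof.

(→) Suppose N ≡ 3 (mod 8). Write N = 8j + 3. Then (8j + 3)³ = 512j³ + 576j² + 216j + 27 = 8(64j³ + 72j² + 27j + 3) + 3, so N³ ≡ 3 (mod 8).

(←) For the converse, argue contrapositively. If N ≢ 3 (mod 8), then N is congruent to one of 0, 1, 2, 4, 5, 6, 7 modulo 8, and these give N³ ≡ 0, 1, 0, 0, 5, 0, 7 respectively — never 3.

Both directions hold.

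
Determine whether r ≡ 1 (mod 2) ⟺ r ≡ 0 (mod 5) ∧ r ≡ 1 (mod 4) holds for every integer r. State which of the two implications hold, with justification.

(⇒) fails; (⇐) holds.

[⇒] This fails: r = 1 gives 1 ≡ 1 (mod 2) but 1 ≡ 1 (mod 5), so the conjunction on the right does not hold.

[⇐] Conversely, if r ≡ 0 (mod 5) and r ≡ 1 (mod 4), then by the Chinese remainder theorem r ≡ 5 (mod 20). Since 5 ≡ 1 (mod 2) and 2 ∣ 20, we get r ≡ 1 (mod 2).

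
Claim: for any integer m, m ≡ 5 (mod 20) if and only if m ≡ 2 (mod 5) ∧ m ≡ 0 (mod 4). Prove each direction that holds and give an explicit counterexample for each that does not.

Neither implication holds.

[⇒] This fails: m = 5 gives 5 ≡ 5 (mod 20) but 5 ≡ 0 (mod 5), so the conjunction on the right does not hold.

[⇐] This fails: m = 12 satisfies both congruences on the right (12 ≡ 2 mod 5 and 12 ≡ 0 mod 4) yet 12 ≡ 12 (mod 20), not 5.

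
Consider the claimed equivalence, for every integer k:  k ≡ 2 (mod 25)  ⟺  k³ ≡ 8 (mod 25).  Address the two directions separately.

(←) Suppose k³ ≡ 8 (mod 25). The only residue r in {0, …, 24} with r³ ≡ 8 (mod 25) is r = 2, so k ≡ 2 (mod 25).

(→) Suppose k ≡ 2 (mod 25). Write k = 25j + 2. Then (25j + 2)³ = 15625j³ + 3750j² + 300j + 8 = 25(625j³ + 150j² + 12j) + 8, so k³ ≡ 8 (mod 25).

The biconditional holds.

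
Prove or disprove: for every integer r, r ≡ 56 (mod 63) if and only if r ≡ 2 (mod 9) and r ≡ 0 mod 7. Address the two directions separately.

(⟹) Suppose r ≡ 56 (mod 63); write r = 63j + 56. Since 9 ∣ 63, reducing mod 9 gives r ≡ 56 ≡ 2 (mod 9); since 7 ∣ 63, reducing mod 7 gives r ≡ 56 ≡ 0 (mod 7).

(⟸) Conversely, if r ≡ 2 (mod 9) and r ≡ 0 (mod 7), then by the Chinese remainder theorem r ≡ 56 (mod 63). This is exactly r ≡ 56 (mod 63).

Both directions hold; the statement is true.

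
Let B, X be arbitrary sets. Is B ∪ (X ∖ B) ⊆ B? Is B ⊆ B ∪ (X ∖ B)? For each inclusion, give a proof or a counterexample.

(⊆) fails; (⊇) holds.

(⊆) This inclusion fails. Take B = ∅, X = {1}; then 1 ∈ B ∪ (X ∖ B) but 1 ∉ B.

(⊇) Let x ∈ B. Then either x ∈ B and x ∉ X; or x ∈ B ∩ X. In each case x ∈ B ∪ (X ∖ B), so B ⊆ B ∪ (X ∖ B).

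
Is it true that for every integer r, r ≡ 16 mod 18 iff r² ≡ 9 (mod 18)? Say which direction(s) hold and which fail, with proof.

(⇒) fails and (⇐) fails.

[⇒] This fails: take r = 16. Then 16 ≡ 16 (mod 18), but 16² = 256 ≡ 4 (mod 18), not 9.

[⇐] This fails: take r = 3. Then 3² = 9 ≡ 9 (mod 18), yet 3 ≡ 3 (mod 18), not 16.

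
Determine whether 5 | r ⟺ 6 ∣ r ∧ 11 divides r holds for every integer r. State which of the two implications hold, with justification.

Neither direction holds.

(⇒) This fails: take r = 5. Certainly 5 ∣ 5, but 6 ∤ 5.

(⇐) This fails: take r = 66. Both 6 ∣ 66 and 11 ∣ 66, yet 66 is not a multiple of 5 (since 66 = 13·5 + 1), so 5 ∤ 66.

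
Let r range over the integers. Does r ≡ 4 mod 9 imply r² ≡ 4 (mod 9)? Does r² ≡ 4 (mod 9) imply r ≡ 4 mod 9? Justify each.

Neither implication holds.

(→) This fails: take r = 4. Then 4 ≡ 4 (mod 9), but 4² = 16 ≡ 7 (mod 9), not 4.

(←) This fails: take r = 2. Then 2² = 4 ≡ 4 (mod 9), yet 2 ≡ 2 (mod 9), not 4.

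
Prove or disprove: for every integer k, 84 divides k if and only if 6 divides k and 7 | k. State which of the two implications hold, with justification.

The forward direction holds; the converse fails.

Forward direction. If 84 ∣ k, write k = 84q. Since 84 = 14·6, k = 6·(14q), so 6 ∣ k; and since 84 = 12·7, k = 7·(12q), so 7 ∣ k.

Converse. This fails: take k = 42. Both 6 ∣ 42 and 7 ∣ 42, yet 42 is not a multiple of 84 (since 42 = 0·84 + 42), so 84 ∤ 42.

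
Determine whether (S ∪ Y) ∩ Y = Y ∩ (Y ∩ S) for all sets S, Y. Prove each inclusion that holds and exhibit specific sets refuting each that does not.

(⊆) This inclusion fails. Take S = ∅, Y = {1}; then 1 ∈ (S ∪ Y) ∩ Y but 1 ∉ Y ∩ (Y ∩ S).

(⊇) Let x ∈ Y ∩ (Y ∩ S). Then x ∈ S ∩ Y, from which x ∈ (S ∪ Y) ∩ Y.

(⊆) fails; (⊇) holds.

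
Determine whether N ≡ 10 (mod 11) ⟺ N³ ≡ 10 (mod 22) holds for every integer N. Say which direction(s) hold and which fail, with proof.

The forward direction fails; the converse holds.

[⇒] This fails: take N = 21. Then 21 ≡ 10 (mod 11), but 21³ = 9261 ≡ 21 (mod 22), not 10.

[⇐] Conversely, the residues r modulo 22 with r³ ≡ 10 (mod 22) are exactly {10}, and each is ≡ 10 (mod 11).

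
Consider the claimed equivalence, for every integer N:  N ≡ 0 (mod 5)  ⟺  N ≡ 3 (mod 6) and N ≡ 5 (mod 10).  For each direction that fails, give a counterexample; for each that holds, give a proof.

Only the converse holds.

(⟹) This fails: N = 0 gives 0 ≡ 0 (mod 5) but 0 ≡ 0 (mod 6), so the conjunction on the right does not hold.

(⟸) Conversely, if N ≡ 3 (mod 6) and N ≡ 5 (mod 10), then by the Chinese remainder theorem N ≡ 15 (mod 30). Since 15 ≡ 0 (mod 5) and 5 ∣ 30, we get N ≡ 0 (mod 5).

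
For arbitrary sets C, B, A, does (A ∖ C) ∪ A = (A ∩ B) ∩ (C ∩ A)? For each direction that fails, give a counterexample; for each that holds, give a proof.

(⊇) Let x ∈ (A ∩ B) ∩ (C ∩ A). Then x ∈ C ∩ B ∩ A, from which x ∈ (A ∖ C) ∪ A.

(⊆) This inclusion fails. Take C = ∅, B = ∅, A = {1}; then 1 ∈ (A ∖ C) ∪ A but 1 ∉ (A ∩ B) ∩ (C ∩ A).

(⊆) fails; (⊇) holds.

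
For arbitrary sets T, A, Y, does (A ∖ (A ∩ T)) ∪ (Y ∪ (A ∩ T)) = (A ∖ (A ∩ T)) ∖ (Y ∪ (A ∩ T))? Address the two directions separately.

(⟹) This inclusion fails. Take T = {1}, A = {1}, Y = ∅; then 1 ∈ (A ∖ (A ∩ T)) ∪ (Y ∪ (A ∩ T)) but 1 ∉ (A ∖ (A ∩ T)) ∖ (Y ∪ (A ∩ T)).

(⟸) Let x ∈ (A ∖ (A ∩ T)) ∖ (Y ∪ (A ∩ T)). Then x ∈ A and x ∉ T, Y, from which x ∈ (A ∖ (A ∩ T)) ∪ (Y ∪ (A ∩ T)).

(⊆) fails; (⊇) holds.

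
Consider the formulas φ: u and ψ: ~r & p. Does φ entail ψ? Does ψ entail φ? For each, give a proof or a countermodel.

Forward direction. This fails. Under p = F, u = T, r = F, the left side is true but the right side is false.

Converse. This fails. Under p = T, u = F, r = F, the left side is false but the right side is true.

Both directions fail.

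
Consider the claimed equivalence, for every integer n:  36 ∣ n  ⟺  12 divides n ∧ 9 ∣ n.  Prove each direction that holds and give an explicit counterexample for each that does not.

(⟹) If 36 ∣ n, write n = 36q. Since 36 = 3·12, n = 12·(3q), so 12 ∣ n; and since 36 = 4·9, n = 9·(4q), so 9 ∣ n.

(⟸) Suppose 12 ∣ n and 9 ∣ n. Any common multiple of 12 and 9 is a multiple of their lcm; here lcm(12, 9) = 12·9/gcd(12, 9) = 108/3 = 36, so 36 ∣ n.

Both directions hold.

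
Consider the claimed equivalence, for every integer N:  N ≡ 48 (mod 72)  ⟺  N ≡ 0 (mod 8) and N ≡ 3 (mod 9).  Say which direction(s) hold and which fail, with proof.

Converse. If N ≡ 0 (mod 8) and N ≡ 3 (mod 9), then by the Chinese remainder theorem N ≡ 48 (mod 72). This is exactly N ≡ 48 (mod 72).

Forward direction. Suppose N ≡ 48 (mod 72); write N = 72j + 48. Since 8 ∣ 72, reducing mod 8 gives N ≡ 48 ≡ 0 (mod 8); since 9 ∣ 72, reducing mod 9 gives N ≡ 48 ≡ 3 (mod 9).

Both implications hold.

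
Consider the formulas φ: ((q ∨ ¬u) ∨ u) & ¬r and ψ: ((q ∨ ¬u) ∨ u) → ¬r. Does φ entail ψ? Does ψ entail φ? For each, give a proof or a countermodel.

Both directions hold; the statement is true.

(⇐) Assume the antecedent. If u is true, the antecedent forces (u = T, r = F, q = F) or (u = T, r = F, q = T), and ((q ∨ ¬u) ∨ u) & ¬r holds there. If u is false, the antecedent forces (u = F, r = F, q = F) or (u = F, r = F, q = T), and ((q ∨ ¬u) ∨ u) & ¬r holds there. Either way ((q ∨ ¬u) ∨ u) & ¬r holds.

(⇒) Assume the antecedent. If u is true, the antecedent forces (u = T, r = F, q = F) or (u = T, r = F, q = T), and ((q ∨ ¬u) ∨ u) → ¬r holds there. If u is false, the antecedent forces (u = F, r = F, q = F) or (u = F, r = F, q = T), and ((q ∨ ¬u) ∨ u) → ¬r holds there. Either way ((q ∨ ¬u) ∨ u) → ¬r holds.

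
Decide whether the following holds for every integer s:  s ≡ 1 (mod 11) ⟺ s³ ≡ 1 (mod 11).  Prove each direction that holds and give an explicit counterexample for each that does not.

Both implications hold.

(→) Suppose s ≡ 1 (mod 11). Write s = 11j + 1. Then (11j + 1)³ = 1331j³ + 363j² + 33j + 1 = 11(121j³ + 33j² + 3j) + 1, so s³ ≡ 1 (mod 11).

(←) Conversely, suppose s³ ≡ 1 (mod 11). The only residue r in {0, …, 10} with r³ ≡ 1 (mod 11) is r = 1, so s ≡ 1 (mod 11).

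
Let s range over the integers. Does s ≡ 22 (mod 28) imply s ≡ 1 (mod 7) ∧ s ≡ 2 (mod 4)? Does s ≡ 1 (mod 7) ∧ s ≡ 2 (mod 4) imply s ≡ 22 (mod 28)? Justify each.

[⇒] Suppose s ≡ 22 (mod 28); write s = 28j + 22. Since 7 ∣ 28, reducing mod 7 gives s ≡ 22 ≡ 1 (mod 7); since 4 ∣ 28, reducing mod 4 gives s ≡ 22 ≡ 2 (mod 4).

[⇐] Conversely, if s ≡ 1 (mod 7) and s ≡ 2 (mod 4), then by the Chinese remainder theorem s ≡ 22 (mod 28). This is exactly s ≡ 22 (mod 28).

Both directions hold.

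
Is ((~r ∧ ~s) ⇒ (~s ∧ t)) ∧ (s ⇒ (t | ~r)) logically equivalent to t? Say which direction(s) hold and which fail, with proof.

Only the reverse direction holds.

Converse. Assume the antecedent. If r is true, the antecedent forces (r = T, t = T, s = F) or (r = T, t = T, s = T), and the consequent holds there. If r is false, the antecedent forces (r = F, t = T, s = F) or (r = F, t = T, s = T), and the consequent holds there. Either way the consequent holds.

Forward direction. This fails. Under r = T, t = F, s = F, the left side is true but the right side is false.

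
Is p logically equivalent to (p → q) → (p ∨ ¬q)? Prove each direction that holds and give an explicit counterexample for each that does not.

Forward direction. Assume the antecedent. If p is true, (p → q) → (p ∨ ¬q) reduces to true regardless of the other variables. If p is false, the antecedent cannot hold. Either way (p → q) → (p ∨ ¬q) holds.

Converse. This fails. Under p = F, q = F, the left side is false but the right side is true.

The forward direction holds; the converse fails.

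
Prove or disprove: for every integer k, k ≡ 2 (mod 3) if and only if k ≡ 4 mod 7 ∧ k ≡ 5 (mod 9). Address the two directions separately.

Only the reverse direction holds.

(⟹) This fails: k = 2 gives 2 ≡ 2 (mod 3) but 2 ≡ 2 (mod 7), so the conjunction on the right does not hold.

(⟸) Conversely, if k ≡ 4 (mod 7) and k ≡ 5 (mod 9), then by the Chinese remainder theorem k ≡ 32 (mod 63). Since 32 ≡ 2 (mod 3) and 3 ∣ 63, we get k ≡ 2 (mod 3).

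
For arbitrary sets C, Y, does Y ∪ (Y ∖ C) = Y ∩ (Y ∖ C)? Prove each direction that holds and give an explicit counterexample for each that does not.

Only the reverse inclusion holds.

(⊆) This inclusion fails. Take C = {1}, Y = {1}; then 1 ∈ Y ∪ (Y ∖ C) but 1 ∉ Y ∩ (Y ∖ C).

(⊇) Let x ∈ Y ∩ (Y ∖ C). Then x ∈ Y and x ∉ C, from which x ∈ Y ∪ (Y ∖ C).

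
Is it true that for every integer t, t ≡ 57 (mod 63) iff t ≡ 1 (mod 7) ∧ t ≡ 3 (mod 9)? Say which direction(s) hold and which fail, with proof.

[⇒] Suppose t ≡ 57 (mod 63); write t = 63j + 57. Since 7 ∣ 63, reducing mod 7 gives t ≡ 57 ≡ 1 (mod 7); since 9 ∣ 63, reducing mod 9 gives t ≡ 57 ≡ 3 (mod 9).

[⇐] Conversely, if t ≡ 1 (mod 7) and t ≡ 3 (mod 9), then by the Chinese remainder theorem t ≡ 57 (mod 63). This is exactly t ≡ 57 (mod 63).

Equivalent; both directions hold.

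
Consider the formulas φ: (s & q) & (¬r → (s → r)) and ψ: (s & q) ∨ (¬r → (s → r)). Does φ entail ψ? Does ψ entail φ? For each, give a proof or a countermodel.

Only the forward direction holds.

(→) Assume the antecedent. If q is true, (s & q) ∨ (¬r → (s → r)) reduces to true regardless of the other variables. If q is false, the antecedent cannot hold. Either way (s & q) ∨ (¬r → (s → r)) holds.

(←) This fails. Under q = F, r = F, s = F, the left side is false but the right side is true.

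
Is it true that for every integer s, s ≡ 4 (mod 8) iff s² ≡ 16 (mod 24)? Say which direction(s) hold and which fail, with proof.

(⇒) This fails: take s = 12. Then 12 ≡ 4 (mod 8), but 12² = 144 ≡ 0 (mod 24), not 16.

(⇐) This fails: take s = 8. Then 8² = 64 ≡ 16 (mod 24), yet 8 ≡ 0 (mod 8), not 4.

Both directions fail.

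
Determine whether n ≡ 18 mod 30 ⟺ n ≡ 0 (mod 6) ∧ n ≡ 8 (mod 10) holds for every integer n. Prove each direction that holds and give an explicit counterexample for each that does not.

Both directions hold; the statement is true.

Forward direction. Suppose n ≡ 18 (mod 30); write n = 30j + 18. Since 6 ∣ 30, reducing mod 6 gives n ≡ 18 ≡ 0 (mod 6); since 10 ∣ 30, reducing mod 10 gives n ≡ 18 ≡ 8 (mod 10).

Converse. If n ≡ 0 (mod 6) and n ≡ 8 (mod 10), then by the Chinese remainder theorem n ≡ 18 (mod 30). This is exactly n ≡ 18 (mod 30).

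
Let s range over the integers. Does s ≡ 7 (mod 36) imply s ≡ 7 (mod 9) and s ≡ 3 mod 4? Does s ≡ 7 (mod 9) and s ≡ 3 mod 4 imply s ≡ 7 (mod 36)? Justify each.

Forward direction. Suppose s ≡ 7 (mod 36); write s = 36j + 7. Since 9 ∣ 36, reducing mod 9 gives s ≡ 7 (mod 9); since 4 ∣ 36, reducing mod 4 gives s ≡ 7 ≡ 3 (mod 4).

Converse. If s ≡ 7 (mod 9) and s ≡ 3 (mod 4), then by the Chinese remainder theorem s ≡ 7 (mod 36). This is exactly s ≡ 7 (mod 36).

Both implications hold.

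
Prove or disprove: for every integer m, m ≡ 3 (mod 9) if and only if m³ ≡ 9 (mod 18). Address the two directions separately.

Forward direction. This fails: take m = 12. Then 12 ≡ 3 (mod 9), but 12³ = 1728 ≡ 0 (mod 18), not 9.

Converse. This fails: take m = 9. Then 9³ = 729 ≡ 9 (mod 18), yet 9 ≡ 0 (mod 9), not 3.

Neither direction holds.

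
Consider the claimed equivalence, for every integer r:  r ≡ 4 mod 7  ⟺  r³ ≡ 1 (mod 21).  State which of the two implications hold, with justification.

Neither implication holds.

(⇒) This fails: take r = 11. Then 11 ≡ 4 (mod 7), but 11³ = 1331 ≡ 8 (mod 21), not 1.

(⇐) This fails: take r = 1. Then 1³ = 1 ≡ 1 (mod 21), yet 1 ≡ 1 (mod 7), not 4.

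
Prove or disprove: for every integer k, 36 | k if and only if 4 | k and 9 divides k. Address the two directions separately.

Both directions hold.

(→) If 36 ∣ k, write k = 36q. Since 36 = 9·4, k = 4·(9q), so 4 ∣ k; and since 36 = 4·9, k = 9·(4q), so 9 ∣ k.

(←) Suppose 4 ∣ k and 9 ∣ k. Any common multiple of 4 and 9 is a multiple of their lcm; here gcd(4, 9) = 1, so lcm(4, 9) = 4·9 = 36, so 36 ∣ k.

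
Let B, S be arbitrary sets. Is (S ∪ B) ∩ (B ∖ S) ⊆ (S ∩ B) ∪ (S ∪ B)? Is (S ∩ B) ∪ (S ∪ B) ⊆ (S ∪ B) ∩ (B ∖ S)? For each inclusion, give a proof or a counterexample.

(⊆) holds; (⊇) fails.

(⟹) Let x ∈ (S ∪ B) ∩ (B ∖ S). Then x ∈ B and x ∉ S, from which x ∈ (S ∩ B) ∪ (S ∪ B).

(⟸) This inclusion fails. Take B = ∅, S = {1}; then 1 ∈ (S ∩ B) ∪ (S ∪ B) but 1 ∉ (S ∪ B) ∩ (B ∖ S).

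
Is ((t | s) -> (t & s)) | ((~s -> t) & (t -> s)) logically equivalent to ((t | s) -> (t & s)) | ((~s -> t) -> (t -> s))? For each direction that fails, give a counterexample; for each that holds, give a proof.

(⇒) Assume the antecedent. If s is true, the consequent reduces to true regardless of the other variables. If s is false, the antecedent forces (s = F, t = F), and the consequent holds there. Either way the consequent holds.

(⇐) Assume the antecedent. If s is true, the consequent reduces to true regardless of the other variables. If s is false, the antecedent forces (s = F, t = F), and the consequent holds there. Either way the consequent holds.

Equivalent; both directions hold.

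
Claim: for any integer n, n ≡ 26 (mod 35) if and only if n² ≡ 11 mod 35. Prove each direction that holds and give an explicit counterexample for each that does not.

The forward direction holds; the converse fails.

(⇐) This fails: take n = 9. Then 9² = 81 ≡ 11 (mod 35), yet 9 ≡ 9 (mod 35), not 26.

(⇒) Suppose n ≡ 26 (mod 35). Write n = 35j + 26. Then (35j + 26)² = 1225j² + 1820j + 676 = 35(35j² + 52j + 19) + 11, so n² ≡ 11 (mod 35).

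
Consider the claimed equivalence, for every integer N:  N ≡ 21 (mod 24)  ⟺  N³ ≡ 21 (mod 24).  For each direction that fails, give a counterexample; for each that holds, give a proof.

[⇐] Suppose N³ ≡ 21 (mod 24). The only residue r in {0, …, 23} with r³ ≡ 21 (mod 24) is r = 21, so N ≡ 21 (mod 24).

[⇒] Suppose N ≡ 21 (mod 24). Write N = 24j + 21. Then (24j + 21)³ = 13824j³ + 36288j² + 31752j + 9261 = 24(576j³ + 1512j² + 1323j + 385) + 21, so N³ ≡ 21 (mod 24).

Both implications hold.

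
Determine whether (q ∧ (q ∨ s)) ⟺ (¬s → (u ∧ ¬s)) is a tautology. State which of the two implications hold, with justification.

Neither direction holds.

[⇒] This fails. Under q = T, s = F, u = F, the left side is true but the right side is false.

[⇐] This fails. Under q = F, s = T, u = F, the left side is false but the right side is true.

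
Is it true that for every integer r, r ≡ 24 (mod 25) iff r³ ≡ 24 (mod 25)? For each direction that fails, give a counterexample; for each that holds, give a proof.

(⇒) Suppose r ≡ 24 (mod 25). Write r = 25j + 24. Then (25j + 24)³ = 15625j³ + 45000j² + 43200j + 13824 = 25(625j³ + 1800j² + 1728j + 552) + 24, so r³ ≡ 24 (mod 25).

(⇐) Conversely, suppose r³ ≡ 24 (mod 25). The only residue r in {0, …, 24} with r³ ≡ 24 (mod 25) is r = 24, so r ≡ 24 (mod 25).

The biconditional holds.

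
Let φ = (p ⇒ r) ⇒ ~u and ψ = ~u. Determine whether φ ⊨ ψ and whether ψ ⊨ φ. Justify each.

(→) This fails. Under p = T, u = T, r = F, the left side is true but the right side is false.

(←) Assume the antecedent. If p is true, the antecedent forces (p = T, u = F, r = F) or (p = T, u = F, r = T), and (p ⇒ r) ⇒ ~u holds there. If p is false, the antecedent forces (p = F, u = F, r = F) or (p = F, u = F, r = T), and (p ⇒ r) ⇒ ~u holds there. Either way (p ⇒ r) ⇒ ~u holds.

Only the reverse direction holds.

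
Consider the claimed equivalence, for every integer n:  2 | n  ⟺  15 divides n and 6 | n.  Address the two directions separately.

(→) This fails: take n = 2. Certainly 2 ∣ 2, but 15 ∤ 2.

(←) Suppose 15 ∣ n and 6 ∣ n. Any common multiple of 15 and 6 is a multiple of their lcm; here lcm(15, 6) = 15·6/gcd(15, 6) = 90/3 = 30, so 30 ∣ n. Since 2 ∣ 30, it follows that 2 ∣ n.

(⇒) fails; (⇐) holds.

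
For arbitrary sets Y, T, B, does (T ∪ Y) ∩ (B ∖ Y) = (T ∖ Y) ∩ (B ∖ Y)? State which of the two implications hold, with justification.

Forward inclusion. Let x ∈ (T ∪ Y) ∩ (B ∖ Y). Then x ∈ T ∩ B and x ∉ Y, from which x ∈ (T ∖ Y) ∩ (B ∖ Y).

Reverse inclusion. Let x ∈ (T ∖ Y) ∩ (B ∖ Y). Then x ∈ T ∩ B and x ∉ Y, from which x ∈ (T ∪ Y) ∩ (B ∖ Y).

Both inclusions hold; the sets are equal.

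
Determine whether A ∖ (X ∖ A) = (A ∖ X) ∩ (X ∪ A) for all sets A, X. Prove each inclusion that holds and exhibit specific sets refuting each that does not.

The sets are not equal: only the reverse inclusion holds.

(⟹) This inclusion fails. Take A = {1}, X = {1}; then 1 ∈ A ∖ (X ∖ A) but 1 ∉ (A ∖ X) ∩ (X ∪ A).

(⟸) Let x ∈ (A ∖ X) ∩ (X ∪ A). Then x ∈ A and x ∉ X, from which x ∈ A ∖ (X ∖ A).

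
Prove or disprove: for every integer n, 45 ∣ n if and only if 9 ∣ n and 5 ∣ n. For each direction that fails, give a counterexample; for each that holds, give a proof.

Both implications hold.

(⇒) If 45 ∣ n, write n = 45q. Since 45 = 5·9, n = 9·(5q), so 9 ∣ n; and since 45 = 9·5, n = 5·(9q), so 5 ∣ n.

(⇐) Suppose 9 ∣ n and 5 ∣ n. Any common multiple of 9 and 5 is a multiple of their lcm; here gcd(9, 5) = 1, so lcm(9, 5) = 9·5 = 45, so 45 ∣ n.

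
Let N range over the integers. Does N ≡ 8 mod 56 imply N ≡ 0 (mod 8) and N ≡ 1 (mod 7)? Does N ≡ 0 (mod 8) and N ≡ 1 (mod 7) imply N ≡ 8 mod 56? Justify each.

Both directions hold; the statement is true.

(→) Suppose N ≡ 8 (mod 56); write N = 56j + 8. Since 8 ∣ 56, reducing mod 8 gives N ≡ 8 ≡ 0 (mod 8); since 7 ∣ 56, reducing mod 7 gives N ≡ 8 ≡ 1 (mod 7).

(←) Conversely, if N ≡ 0 (mod 8) and N ≡ 1 (mod 7), then by the Chinese remainder theorem N ≡ 8 (mod 56). This is exactly N ≡ 8 (mod 56).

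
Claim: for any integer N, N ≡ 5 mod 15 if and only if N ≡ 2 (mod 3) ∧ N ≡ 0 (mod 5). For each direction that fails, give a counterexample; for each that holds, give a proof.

Equivalent; both directions hold.

(⇐) If N ≡ 2 (mod 3) and N ≡ 0 (mod 5), then by the Chinese remainder theorem N ≡ 5 (mod 15). This is exactly N ≡ 5 (mod 15).

(⇒) Suppose N ≡ 5 (mod 15); write N = 15j + 5. Since 3 ∣ 15, reducing mod 3 gives N ≡ 5 ≡ 2 (mod 3); since 5 ∣ 15, reducing mod 5 gives N ≡ 5 ≡ 0 (mod 5).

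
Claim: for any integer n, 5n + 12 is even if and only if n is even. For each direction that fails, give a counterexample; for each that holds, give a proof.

(→) Suppose 5n + 12 is even. Since 5 is odd, 5n and n have the same parity, so 5n + 12 ≡ n + 12 (mod 2). As 12 is even, 5n + 12 is even exactly when n is even. Thus n is even.

(←) Conversely, suppose n is even; write n = 2j. Then 5n + 12 = 5·(2j) + 12 = 2·5j + 12, which is even.

Both directions hold; the statement is true.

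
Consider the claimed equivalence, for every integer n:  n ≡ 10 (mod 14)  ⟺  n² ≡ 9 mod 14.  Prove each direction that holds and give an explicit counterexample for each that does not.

Neither implication holds.

[⇒] This fails: take n = 10. Then 10 ≡ 10 (mod 14), but 10² = 100 ≡ 2 (mod 14), not 9.

[⇐] This fails: take n = 3. Then 3² = 9 ≡ 9 (mod 14), yet 3 ≡ 3 (mod 14), not 10.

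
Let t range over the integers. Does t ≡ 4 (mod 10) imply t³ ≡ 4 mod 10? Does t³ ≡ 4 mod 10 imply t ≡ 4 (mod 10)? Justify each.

Both directions hold.

(⟹) Suppose t ≡ 4 (mod 10). Write t = 10j + 4. Then (10j + 4)³ = 1000j³ + 1200j² + 480j + 64 = 10(100j³ + 120j² + 48j + 6) + 4, so t³ ≡ 4 (mod 10).

(⟸) Conversely, suppose t³ ≡ 4 (mod 10). The only residue r in {0, …, 9} with r³ ≡ 4 (mod 10) is r = 4, so t ≡ 4 (mod 10).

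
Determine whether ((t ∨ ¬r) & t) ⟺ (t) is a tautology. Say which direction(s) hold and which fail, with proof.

Equivalent; both directions hold.

(→) Assume the antecedent. If t is true, t reduces to true regardless of the other variables. If t is false, the antecedent cannot hold. Either way t holds.

(←) Assume the antecedent. If t is true, (t ∨ ¬r) & t reduces to true regardless of the other variables. If t is false, the antecedent cannot hold. Either way (t ∨ ¬r) & t holds.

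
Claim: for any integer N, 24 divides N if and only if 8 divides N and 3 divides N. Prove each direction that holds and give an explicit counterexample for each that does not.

[⇐] Suppose 8 ∣ N and 3 ∣ N. Any common multiple of 8 and 3 is a multiple of their lcm; here gcd(8, 3) = 1, so lcm(8, 3) = 8·3 = 24, so 24 ∣ N.

[⇒] If 24 ∣ N, write N = 24q. Since 24 = 3·8, N = 8·(3q), so 8 ∣ N; and since 24 = 8·3, N = 3·(8q), so 3 ∣ N.

Both directions hold.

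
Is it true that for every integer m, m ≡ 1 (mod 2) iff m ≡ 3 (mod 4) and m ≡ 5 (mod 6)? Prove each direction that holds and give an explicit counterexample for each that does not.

Not equivalent: only (⇐) holds.

(→) This fails: m = 1 gives 1 ≡ 1 (mod 2) but 1 ≡ 1 (mod 4), so the conjunction on the right does not hold.

(←) Conversely, if m ≡ 3 (mod 4) and m ≡ 5 (mod 6), then by the Chinese remainder theorem m ≡ 11 (mod 12). Since 11 ≡ 1 (mod 2) and 2 ∣ 12, we get m ≡ 1 (mod 2).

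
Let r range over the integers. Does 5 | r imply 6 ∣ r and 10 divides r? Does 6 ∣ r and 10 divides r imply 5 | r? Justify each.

(⇐) Suppose 6 ∣ r and 10 ∣ r. Any common multiple of 6 and 10 is a multiple of their lcm; here lcm(6, 10) = 6·10/gcd(6, 10) = 60/2 = 30, so 30 ∣ r. Since 5 ∣ 30, it follows that 5 ∣ r.

(⇒) This fails: take r = 5. Certainly 5 ∣ 5, but 6 ∤ 5.

Only the reverse direction holds.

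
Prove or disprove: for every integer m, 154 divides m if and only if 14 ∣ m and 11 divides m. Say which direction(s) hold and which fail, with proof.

Both directions hold.

(→) If 154 ∣ m, write m = 154q. Since 154 = 11·14, m = 14·(11q), so 14 ∣ m; and since 154 = 14·11, m = 11·(14q), so 11 ∣ m.

(←) Suppose 14 ∣ m and 11 ∣ m. Any common multiple of 14 and 11 is a multiple of their lcm; here gcd(14, 11) = 1, so lcm(14, 11) = 14·11 = 154, so 154 ∣ m.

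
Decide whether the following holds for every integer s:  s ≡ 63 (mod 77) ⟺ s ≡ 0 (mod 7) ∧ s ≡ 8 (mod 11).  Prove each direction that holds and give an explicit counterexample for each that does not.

Both directions hold.

[⇒] Suppose s ≡ 63 (mod 77); write s = 77j + 63. Since 7 ∣ 77, reducing mod 7 gives s ≡ 63 ≡ 0 (mod 7); since 11 ∣ 77, reducing mod 11 gives s ≡ 63 ≡ 8 (mod 11).

[⇐] Conversely, if s ≡ 0 (mod 7) and s ≡ 8 (mod 11), then by the Chinese remainder theorem s ≡ 63 (mod 77). This is exactly s ≡ 63 (mod 77).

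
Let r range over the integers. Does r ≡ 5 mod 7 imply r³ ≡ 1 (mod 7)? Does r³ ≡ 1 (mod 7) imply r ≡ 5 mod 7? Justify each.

[⇒] This fails: take r = 5. Then 5 ≡ 5 (mod 7), but 5³ = 125 ≡ 6 (mod 7), not 1.

[⇐] This fails: take r = 1. Then 1³ = 1 ≡ 1 (mod 7), yet 1 ≡ 1 (mod 7), not 5.

Neither implication holds.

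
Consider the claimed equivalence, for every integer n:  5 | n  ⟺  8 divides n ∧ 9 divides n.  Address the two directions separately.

(⇒) This fails: take n = 5. Certainly 5 ∣ 5, but 8 ∤ 5.

(⇐) This fails: take n = 72. Both 8 ∣ 72 and 9 ∣ 72, yet 72 is not a multiple of 5 (since 72 = 14·5 + 2), so 5 ∤ 72.

Neither implication holds.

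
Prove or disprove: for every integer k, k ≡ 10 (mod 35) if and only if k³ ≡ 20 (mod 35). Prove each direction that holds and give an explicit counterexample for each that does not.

Not equivalent: only (⇒) holds.

(→) Suppose k ≡ 10 (mod 35). Write k = 35j + 10. Then (35j + 10)³ = 42875j³ + 36750j² + 10500j + 1000 = 35(1225j³ + 1050j² + 300j + 28) + 20, so k³ ≡ 20 (mod 35).

(←) This fails: take k = 5. Then 5³ = 125 ≡ 20 (mod 35), yet 5 ≡ 5 (mod 35), not 10.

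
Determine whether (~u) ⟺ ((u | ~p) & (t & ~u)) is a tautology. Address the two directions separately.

(⇒) This fails. Under t = F, u = F, p = F, the left side is true but the right side is false.

(⇐) Assume the antecedent. If t is true, the antecedent forces (t = T, u = F, p = F), and ~u holds there. If t is false, the antecedent cannot hold. Either way ~u holds.

Only the converse holds.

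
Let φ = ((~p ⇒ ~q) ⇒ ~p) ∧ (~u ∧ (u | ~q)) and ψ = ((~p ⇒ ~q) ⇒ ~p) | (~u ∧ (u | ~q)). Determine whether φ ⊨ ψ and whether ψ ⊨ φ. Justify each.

(⇒) Assume the antecedent. If u is true, the antecedent cannot hold. If u is false, the antecedent forces (u = F, p = F, q = F), and the consequent holds there. Either way the consequent holds.

(⇐) This fails. Under u = T, p = F, q = F, the left side is false but the right side is true.

The forward direction holds; the converse fails.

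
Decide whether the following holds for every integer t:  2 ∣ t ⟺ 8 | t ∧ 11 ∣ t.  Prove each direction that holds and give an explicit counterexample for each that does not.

Only the converse holds.

[⇒] This fails: take t = 2. Certainly 2 ∣ 2, but 8 ∤ 2.

[⇐] Suppose 8 ∣ t and 11 ∣ t. Any common multiple of 8 and 11 is a multiple of their lcm; here gcd(8, 11) = 1, so lcm(8, 11) = 8·11 = 88, so 88 ∣ t. Since 2 ∣ 88, it follows that 2 ∣ t.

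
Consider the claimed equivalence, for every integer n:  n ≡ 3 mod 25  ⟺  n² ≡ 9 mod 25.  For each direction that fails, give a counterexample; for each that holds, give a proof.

Not equivalent: only (⇒) holds.

[⇒] Suppose n ≡ 3 mod 25. Write n = 25j + 3. Then (25j + 3)² = 625j² + 150j + 9 = 25(25j² + 6j) + 9, so n² ≡ 9 (mod 25).

[⇐] This fails: take n = 22. Then 22² = 484 ≡ 9 (mod 25), yet 22 ≡ 22 (mod 25), not 3.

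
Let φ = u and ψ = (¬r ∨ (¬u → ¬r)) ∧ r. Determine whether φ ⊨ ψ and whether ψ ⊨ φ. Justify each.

[⇐] Assume the antecedent. If r is true, the antecedent forces (r = T, u = T), and u holds there. If r is false, the antecedent cannot hold. Either way u holds.

[⇒] This fails. Under r = F, u = T, the left side is true but the right side is false.

Only the converse holds.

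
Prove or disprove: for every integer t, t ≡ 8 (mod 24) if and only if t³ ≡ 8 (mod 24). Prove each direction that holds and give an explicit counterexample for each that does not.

[⇐] This fails: take t = 2. Then 2³ = 8 ≡ 8 (mod 24), yet 2 ≡ 2 (mod 24), not 8.

[⇒] Suppose t ≡ 8 (mod 24). Write t = 24j + 8. Then (24j + 8)³ = 13824j³ + 13824j² + 4608j + 512 = 24(576j³ + 576j² + 192j + 21) + 8, so t³ ≡ 8 (mod 24).

(⇒) holds; (⇐) fails.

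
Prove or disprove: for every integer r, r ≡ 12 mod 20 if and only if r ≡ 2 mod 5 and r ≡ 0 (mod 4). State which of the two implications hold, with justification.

Forward direction. Suppose r ≡ 12 (mod 20); write r = 20j + 12. Since 5 ∣ 20, reducing mod 5 gives r ≡ 12 ≡ 2 (mod 5); since 4 ∣ 20, reducing mod 4 gives r ≡ 12 ≡ 0 (mod 4).

Converse. If r ≡ 2 (mod 5) and r ≡ 0 (mod 4), then by the Chinese remainder theorem r ≡ 12 (mod 20). This is exactly r ≡ 12 (mod 20).

Both implications hold.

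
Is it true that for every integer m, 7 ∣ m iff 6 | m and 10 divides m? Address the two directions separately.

[⇒] This fails: take m = 7. Certainly 7 ∣ 7, but 6 ∤ 7.

[⇐] This fails: take m = 30. Both 6 ∣ 30 and 10 ∣ 30, yet 30 is not a multiple of 7 (since 30 = 4·7 + 2), so 7 ∤ 30.

Both directions fail.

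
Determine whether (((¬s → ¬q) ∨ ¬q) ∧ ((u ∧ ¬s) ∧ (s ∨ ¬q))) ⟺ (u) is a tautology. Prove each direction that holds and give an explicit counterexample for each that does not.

[⇐] This fails. Under q = T, s = F, u = T, the left side is false but the right side is true.

[⇒] Assume the antecedent. If q is true, the antecedent cannot hold. If q is false, the antecedent forces (q = F, s = F, u = T), and u holds there. Either way u holds.

Not equivalent: only (⇒) holds.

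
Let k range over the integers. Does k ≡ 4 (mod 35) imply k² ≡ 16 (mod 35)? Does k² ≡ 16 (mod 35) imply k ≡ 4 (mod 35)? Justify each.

Converse. This fails: take k = 11. Then 11² = 121 ≡ 16 (mod 35), yet 11 ≡ 11 (mod 35), not 4.

Forward direction. Suppose k ≡ 4 (mod 35). Write k = 35j + 4. Then (35j + 4)² = 1225j² + 280j + 16 = 35(35j² + 8j) + 16, so k² ≡ 16 (mod 35).

The forward direction holds; the converse fails.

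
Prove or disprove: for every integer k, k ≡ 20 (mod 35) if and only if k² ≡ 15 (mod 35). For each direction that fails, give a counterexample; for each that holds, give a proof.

The forward direction holds; the converse fails.

[⇐] This fails: take k = 15. Then 15² = 225 ≡ 15 (mod 35), yet 15 ≡ 15 (mod 35), not 20.

[⇒] Suppose k ≡ 20 (mod 35). Write k = 35j + 20. Then (35j + 20)² = 1225j² + 1400j + 400 = 35(35j² + 40j + 11) + 15, so k² ≡ 15 (mod 35).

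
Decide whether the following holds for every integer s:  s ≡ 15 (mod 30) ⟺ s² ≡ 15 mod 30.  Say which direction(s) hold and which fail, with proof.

The biconditional holds.

(⟹) Suppose s ≡ 15 (mod 30). Write s = 30j + 15. Then (30j + 15)² = 900j² + 900j + 225 = 30(30j² + 30j + 7) + 15, so s² ≡ 15 (mod 30).

(⟸) Conversely, suppose s² ≡ 15 (mod 30). The only residue r in {0, …, 29} with r² ≡ 15 (mod 30) is r = 15, so s ≡ 15 (mod 30).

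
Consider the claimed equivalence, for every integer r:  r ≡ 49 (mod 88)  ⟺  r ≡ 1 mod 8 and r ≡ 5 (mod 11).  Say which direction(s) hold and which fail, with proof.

Both implications hold.

(⇒) Suppose r ≡ 49 (mod 88); write r = 88j + 49. Since 8 ∣ 88, reducing mod 8 gives r ≡ 49 ≡ 1 (mod 8); since 11 ∣ 88, reducing mod 11 gives r ≡ 49 ≡ 5 (mod 11).

(⇐) Conversely, if r ≡ 1 (mod 8) and r ≡ 5 (mod 11), then by the Chinese remainder theorem r ≡ 49 (mod 88). This is exactly r ≡ 49 (mod 88).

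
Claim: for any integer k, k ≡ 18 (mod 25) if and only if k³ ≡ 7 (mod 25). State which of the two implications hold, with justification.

Equivalent; both directions hold.

(⇒) Suppose k ≡ 18 (mod 25). Write k = 25j + 18. Then (25j + 18)³ = 15625j³ + 33750j² + 24300j + 5832 = 25(625j³ + 1350j² + 972j + 233) + 7, so k³ ≡ 7 (mod 25).

(⇐) Conversely, suppose k³ ≡ 7 (mod 25). The only residue r in {0, …, 24} with r³ ≡ 7 (mod 25) is r = 18, so k ≡ 18 (mod 25).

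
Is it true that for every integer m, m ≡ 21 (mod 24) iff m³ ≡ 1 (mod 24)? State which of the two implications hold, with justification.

(→) This fails: take m = 21. Then 21 ≡ 21 (mod 24), but 21³ = 9261 ≡ 21 (mod 24), not 1.

(←) This fails: take m = 1. Then 1³ = 1 ≡ 1 (mod 24), yet 1 ≡ 1 (mod 24), not 21.

Neither direction holds.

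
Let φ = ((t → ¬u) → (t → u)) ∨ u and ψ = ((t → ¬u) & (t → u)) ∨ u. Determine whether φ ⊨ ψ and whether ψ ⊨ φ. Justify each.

Both directions hold.

(⟸) Assume the antecedent. If u is true, ((t → ¬u) → (t → u)) ∨ u reduces to true regardless of the other variables. If u is false, the antecedent forces (u = F, t = F), and ((t → ¬u) → (t → u)) ∨ u holds there. Either way ((t → ¬u) → (t → u)) ∨ u holds.

(⟹) Assume the antecedent. If u is true, ((t → ¬u) & (t → u)) ∨ u reduces to true regardless of the other variables. If u is false, the antecedent forces (u = F, t = F), and ((t → ¬u) & (t → u)) ∨ u holds there. Either way ((t → ¬u) & (t → u)) ∨ u holds.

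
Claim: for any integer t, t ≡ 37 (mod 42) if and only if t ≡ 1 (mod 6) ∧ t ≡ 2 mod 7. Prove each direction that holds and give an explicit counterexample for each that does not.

Equivalent; both directions hold.

(⇐) If t ≡ 1 (mod 6) and t ≡ 2 (mod 7), then by the Chinese remainder theorem t ≡ 37 (mod 42). This is exactly t ≡ 37 (mod 42).

(⇒) Suppose t ≡ 37 (mod 42); write t = 42j + 37. Since 6 ∣ 42, reducing mod 6 gives t ≡ 37 ≡ 1 (mod 6); since 7 ∣ 42, reducing mod 7 gives t ≡ 37 ≡ 2 (mod 7).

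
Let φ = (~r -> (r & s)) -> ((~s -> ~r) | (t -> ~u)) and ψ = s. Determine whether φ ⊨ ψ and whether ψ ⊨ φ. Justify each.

Only the reverse direction holds.

(⟹) This fails. Under t = F, s = F, u = F, r = F, the left side is true but the right side is false.

(⟸) Assume the antecedent. If s is true, the consequent reduces to true regardless of the other variables. If s is false, the antecedent cannot hold. Either way the consequent holds.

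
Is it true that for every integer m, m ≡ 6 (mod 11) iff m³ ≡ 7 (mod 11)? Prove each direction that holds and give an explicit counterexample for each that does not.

Both implications hold.

(⟹) Suppose m ≡ 6 (mod 11). Write m = 11j + 6. Then (11j + 6)³ = 1331j³ + 2178j² + 1188j + 216 = 11(121j³ + 198j² + 108j + 19) + 7, so m³ ≡ 7 (mod 11).

(⟸) For the converse, argue contrapositively. If m ≢ 6 (mod 11), then m is congruent to one of 0, 1, 2, 3, 4, 5, 7, 8, 9, 10 modulo 11, and these give m³ ≡ 0, 1, 8, 5, 9, 4, 2, 6, 3, 10 respectively — never 7.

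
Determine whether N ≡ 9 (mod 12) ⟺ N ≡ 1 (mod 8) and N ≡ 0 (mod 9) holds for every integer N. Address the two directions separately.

Only the reverse direction holds.

(⟹) This fails: N = 33 gives 33 ≡ 9 (mod 12) but 33 ≡ 6 (mod 9), so the conjunction on the right does not hold.

(⟸) Conversely, if N ≡ 1 (mod 8) and N ≡ 0 (mod 9), then by the Chinese remainder theorem N ≡ 9 (mod 72). Since 9 ≡ 9 (mod 12) and 12 ∣ 72, we get N ≡ 9 (mod 12).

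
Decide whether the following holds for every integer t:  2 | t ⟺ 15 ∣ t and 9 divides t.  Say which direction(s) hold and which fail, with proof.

(→) This fails: take t = 2. Certainly 2 ∣ 2, but 15 ∤ 2.

(←) This fails: take t = 45. Both 15 ∣ 45 and 9 ∣ 45, yet 45 is not a multiple of 2 (since 45 = 22·2 + 1), so 2 ∤ 45.

Both directions fail.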